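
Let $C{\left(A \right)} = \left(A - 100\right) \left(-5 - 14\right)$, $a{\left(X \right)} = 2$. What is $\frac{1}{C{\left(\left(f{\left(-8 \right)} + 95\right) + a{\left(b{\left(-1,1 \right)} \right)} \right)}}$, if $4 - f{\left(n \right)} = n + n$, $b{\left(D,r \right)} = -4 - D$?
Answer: $- \frac{1}{323} \approx -0.003096$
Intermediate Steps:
$f{\left(n \right)} = 4 - 2 n$ ($f{\left(n \right)} = 4 - \left(n + n\right) = 4 - 2 n$)
$C{\left(A \right)} = 1900 - 19 A$ ($C{\left(A \right)} = \left(-100 + A\right) \left(-19\right) = 1900 - 19 A$)
$\frac{1}{C{\left(\left(f{\left(-8 \right)} + 95\right) + a{\left(b{\left(-1,1 \right)} \right)} \right)}} = \frac{1}{1900 - 19 \left(\left(\left(4 - -16\right) + 95\right) + 2\right)} = \frac{1}{1900 - 19 \left(\left(\left(4 + 16\right) + 95\right) + 2\right)} = \frac{1}{1900 - 19 \left(\left(20 + 95\right) + 2\right)} = \frac{1}{1900 - 19 \left(115 + 2\right)} = \frac{1}{1900 - 2223} = \frac{1}{-323} = - \frac{1}{323}$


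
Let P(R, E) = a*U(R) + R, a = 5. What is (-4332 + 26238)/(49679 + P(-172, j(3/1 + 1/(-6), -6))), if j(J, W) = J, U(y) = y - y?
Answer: 21906/49507 ≈ 0.44248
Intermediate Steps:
U(y) = 0
P(R, E) = R (P(R, E) = 5*0 + R = 0 + R = R)
(-4332 + 26238)/(49679 + P(-172, j(3/1 + 1/(-6), -6))) = (-4332 + 26238)/(49679 - 172) = 21906/49507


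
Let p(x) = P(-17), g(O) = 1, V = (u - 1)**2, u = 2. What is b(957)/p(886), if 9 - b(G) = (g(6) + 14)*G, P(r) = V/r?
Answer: 243882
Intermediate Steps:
V = 1 (V = (2 - 1)**2 = 1**2 = 1)
P(r) = 1/r
b(G) = 9 - 15*G (b(G) = 9 - (1 + 14)*G = 9 - 15*G)
p(x) = -1/17 (p(x) = 1/(-17) = -1/17)
b(957)/p(886) = (9 - 15*957)/(-1/17) = (9 - 14355)*(-17) = -14346*(-17) = 243882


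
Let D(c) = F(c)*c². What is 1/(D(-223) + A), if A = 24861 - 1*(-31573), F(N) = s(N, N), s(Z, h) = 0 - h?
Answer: 1/11146001 ≈ 8.9718e-8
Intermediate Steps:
s(Z, h) = -h
F(N) = -N
D(c) = -c³ (D(c) = (-c)*c² = -c³)
A = 56434 (A = 24861 + 31573 = 56434)
1/(D(-223) + A) = 1/(-1*(-223)³ + 56434) = 1/(-1*(-11089567) + 56434) = 1/(11089567 + 56434) = 1/11146001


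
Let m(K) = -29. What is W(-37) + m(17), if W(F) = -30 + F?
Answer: -96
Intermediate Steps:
W(-37) + m(17) = (-30 - 37) - 29 = -67 - 29 = -96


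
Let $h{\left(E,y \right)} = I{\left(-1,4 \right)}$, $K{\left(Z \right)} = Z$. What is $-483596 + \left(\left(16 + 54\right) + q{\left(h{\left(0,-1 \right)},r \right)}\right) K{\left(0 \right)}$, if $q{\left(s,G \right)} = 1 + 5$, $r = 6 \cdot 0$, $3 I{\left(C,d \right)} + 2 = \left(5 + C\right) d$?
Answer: $-483596$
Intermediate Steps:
$I{\left(C,d \right)} = - \frac{2}{3} + \frac{d \left(5 + C\right)}{3}$ ($I{\left(C,d \right)} = - \frac{2}{3} + \frac{\left(5 + C\right) d}{3} = - \frac{2}{3} + \frac{d \left(5 + C\right)}{3}$)
$h{\left(E,y \right)} = \frac{14}{3}$ ($h{\left(E,y \right)} = - \frac{2}{3} + \frac{5}{3} \cdot 4 + \frac{1}{3} \left(-1\right) 4 = - \frac{2}{3} + \frac{20}{3} - \frac{4}{3} = \frac{14}{3}$)
$r = 0$
$q{\left(s,G \right)} = 6$
$-483596 + \left(\left(16 + 54\right) + q{\left(h{\left(0,-1 \right)},r \right)}\right) K{\left(0 \right)} = -483596 + \left(\left(16 + 54\right) + 6\right) 0 = -483596 + \left(70 + 6\right) 0 = -483596 + 76 \cdot 0 = -483596 + 0 = -483596$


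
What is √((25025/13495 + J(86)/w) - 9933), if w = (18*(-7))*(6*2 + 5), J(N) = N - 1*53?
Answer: I*√36880959900255702/1927086 ≈ 99.655*I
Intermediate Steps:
J(N) = -53 + N (J(N) = N - 53 = -53 + N)
w = -2142 (w = -126*(12 + 5) = -126*17 = -2142)
√((25025/13495 + J(86)/w) - 9933) = √((25025/13495 + (-53 + 86)/(-2142)) - 9933) = √((25025*(1/13495) + 33*(-1/2142)) - 9933) = √((5005/2699 - 11/714) - 9933) = √(3543881/1927086 - 9933) = √(-19138201357/1927086) = I*√36880959900255702/1927086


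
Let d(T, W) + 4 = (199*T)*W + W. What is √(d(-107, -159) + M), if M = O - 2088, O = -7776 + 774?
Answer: √3376334 ≈ 1837.5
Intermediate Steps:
d(T, W) = -4 + W + 199*T*W (d(T, W) = -4 + ((199*T)*W + W) = -4 + (199*T*W + W) = -4 + (W + 199*T*W) = -4 + W + 199*T*W)
O = -7002
M = -9090 (M = -7002 - 2088 = -9090)
√(d(-107, -159) + M) = √((-4 - 159 + 199*(-107)*(-159)) - 9090) = √((-4 - 159 + 3385587) - 9090) = √(3385424 - 9090) = √3376334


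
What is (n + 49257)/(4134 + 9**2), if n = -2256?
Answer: 15667/1405 ≈ 11.151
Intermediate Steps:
(n + 49257)/(4134 + 9**2) = (-2256 + 49257)/(4134 + 9**2) = 47001/(4134 + 81) = 47001/4215 = 47001*(1/4215) = 15667/1405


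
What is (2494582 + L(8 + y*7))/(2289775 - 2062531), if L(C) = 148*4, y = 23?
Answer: 1247587/113622 ≈ 10.980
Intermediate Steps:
L(C) = 592
(2494582 + L(8 + y*7))/(2289775 - 2062531) = (2494582 + 592)/(2289775 - 2062531) = 2495174/227244 = 2495174*(1/227244) = 1247587/113622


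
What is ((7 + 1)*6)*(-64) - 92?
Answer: -3164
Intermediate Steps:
((7 + 1)*6)*(-64) - 92 = (8*6)*(-64) - 92 = 48*(-64) - 92 = -3072 - 92 = -3164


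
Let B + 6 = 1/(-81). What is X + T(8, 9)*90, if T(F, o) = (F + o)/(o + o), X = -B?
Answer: 7372/81 ≈ 91.012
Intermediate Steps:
B = -487/81 (B = -6 + 1/(-81) = -6 - 1/81 = -487/81 ≈ -6.0123)
X = 487/81 (X = -1*(-487/81) = 487/81 ≈ 6.0123)
T(F, o) = (F + o)/(2*o) (T(F, o) = (F + o)/((2*o)) = (F + o)*(1/(2*o)) = (F + o)/(2*o))
X + T(8, 9)*90 = 487/81 + ((½)*(8 + 9)/9)*90 = 487/81 + ((½)*(⅑)*17)*90 = 487/81 + (17/18)*90 = 487/81 + 85 = 7372/81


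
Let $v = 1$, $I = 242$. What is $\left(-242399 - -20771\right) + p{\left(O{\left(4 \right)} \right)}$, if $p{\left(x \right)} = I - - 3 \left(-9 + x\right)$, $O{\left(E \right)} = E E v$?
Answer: $-221365$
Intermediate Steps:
$O{\left(E \right)} = E^{2}$ ($O{\left(E \right)} = E E 1 = E^{2} \cdot 1 = E^{2}$)
$p{\left(x \right)} = 215 + 3 x$ ($p{\left(x \right)} = 242 - - 3 \left(-9 + x\right) = 242 - \left(27 - 3 x\right) = 242 + \left(-27 + 3 x\right) = 215 + 3 x$)
$\left(-242399 - -20771\right) + p{\left(O{\left(4 \right)} \right)} = \left(-242399 - -20771\right) + \left(215 + 3 \cdot 4^{2}\right) = \left(-242399 + 20771\right) + \left(215 + 3 \cdot 16\right) = -221628 + \left(215 + 48\right) = -221628 + 263 = -221365$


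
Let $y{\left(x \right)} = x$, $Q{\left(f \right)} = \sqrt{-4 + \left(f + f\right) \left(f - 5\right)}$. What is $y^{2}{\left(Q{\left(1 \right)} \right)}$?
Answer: $-12$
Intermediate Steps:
$Q{\left(f \right)} = \sqrt{-4 + 2 f \left(-5 + f\right)}$
$y^{2}{\left(Q{\left(1 \right)} \right)} = \left(\sqrt{-4 - 10 + 2 \cdot 1^{2}}\right)^{2} = \left(\sqrt{-4 - 10 + 2 \cdot 1}\right)^{2} = \left(\sqrt{-4 - 10 + 2}\right)^{2} = \left(\sqrt{-12}\right)^{2} = \left(2 i \sqrt{3}\right)^{2} = -12$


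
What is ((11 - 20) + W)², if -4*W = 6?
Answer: 441/4 ≈ 110.25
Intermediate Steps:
W = -3/2 (W = -¼*6 = -3/2 ≈ -1.5000)
((11 - 20) + W)² = ((11 - 20) - 3/2)² = (-9 - 3/2)² = (-21/2)² = 441/4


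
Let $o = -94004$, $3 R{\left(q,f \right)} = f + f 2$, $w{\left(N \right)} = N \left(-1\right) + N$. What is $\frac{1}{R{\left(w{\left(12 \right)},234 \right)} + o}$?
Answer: $- \frac{1}{93770} \approx -1.0664 \cdot 10^{-5}$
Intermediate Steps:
$w{\left(N \right)} = 0$ ($w{\left(N \right)} = - N + N = 0$)
$R{\left(q,f \right)} = f$ ($R{\left(q,f \right)} = \frac{f + f 2}{3} = \frac{f + 2 f}{3} = \frac{3 f}{3} = f$)
$\frac{1}{R{\left(w{\left(12 \right)},234 \right)} + o} = \frac{1}{234 - 94004} = \frac{1}{-93770} = - \frac{1}{93770}$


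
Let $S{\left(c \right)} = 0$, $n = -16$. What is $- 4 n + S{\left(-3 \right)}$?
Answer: $64$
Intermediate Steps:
$- 4 n + S{\left(-3 \right)} = \left(-4\right) \left(-16\right) + 0 = 64 + 0 = 64$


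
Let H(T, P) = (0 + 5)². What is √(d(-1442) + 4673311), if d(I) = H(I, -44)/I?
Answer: √9717514618154/1442 ≈ 2161.8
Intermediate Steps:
H(T, P) = 25 (H(T, P) = 5² = 25)
d(I) = 25/I
√(d(-1442) + 4673311) = √(25/(-1442) + 4673311) = √(25*(-1/1442) + 4673311) = √(-25/1442 + 4673311) = √(6738914437/1442) = √9717514618154/1442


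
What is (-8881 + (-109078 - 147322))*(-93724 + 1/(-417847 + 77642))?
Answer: 8458583746496301/340205 ≈ 2.4863e+10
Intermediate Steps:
(-8881 + (-109078 - 147322))*(-93724 + 1/(-417847 + 77642)) = (-8881 - 256400)*(-93724 + 1/(-340205)) = -265281*(-93724 - 1/340205) = -265281*(-31885373421/340205) = 8458583746496301/340205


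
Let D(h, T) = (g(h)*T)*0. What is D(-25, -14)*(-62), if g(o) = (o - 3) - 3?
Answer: 0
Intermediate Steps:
g(o) = -6 + o (g(o) = (-3 + o) - 3 = -6 + o)
D(h, T) = 0 (D(h, T) = ((-6 + h)*T)*0 = (T*(-6 + h))*0 = 0)
D(-25, -14)*(-62) = 0*(-62) = 0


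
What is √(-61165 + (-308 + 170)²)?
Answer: I*√42121 ≈ 205.23*I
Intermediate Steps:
√(-61165 + (-308 + 170)²) = √(-61165 + (-138)²) = √(-61165 + 19044) = √(-42121) = I*√42121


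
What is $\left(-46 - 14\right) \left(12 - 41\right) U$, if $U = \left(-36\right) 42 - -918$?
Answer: $-1033560$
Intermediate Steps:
$U = -594$ ($U = -1512 + 918 = -594$)
$\left(-46 - 14\right) \left(12 - 41\right) U = \left(-46 - 14\right) \left(12 - 41\right) \left(-594\right) = \left(-60\right) \left(-29\right) \left(-594\right) = 1740 \left(-594\right) = -1033560$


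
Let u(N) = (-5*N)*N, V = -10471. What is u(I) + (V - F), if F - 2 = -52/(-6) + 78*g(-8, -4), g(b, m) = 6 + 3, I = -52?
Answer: -74111/3 ≈ -24704.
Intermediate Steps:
g(b, m) = 9
u(N) = -5*N²
F = 2138/3 (F = 2 + (-52/(-6) + 78*9) = 2 + (-52*(-⅙) + 702) = 2 + (26/3 + 702) = 2 + 2132/3 = 2138/3 ≈ 712.67)
u(I) + (V - F) = -5*(-52)² + (-10471 - 1*2138/3) = -5*2704 + (-10471 - 2138/3) = -13520 - 33551/3 = -74111/3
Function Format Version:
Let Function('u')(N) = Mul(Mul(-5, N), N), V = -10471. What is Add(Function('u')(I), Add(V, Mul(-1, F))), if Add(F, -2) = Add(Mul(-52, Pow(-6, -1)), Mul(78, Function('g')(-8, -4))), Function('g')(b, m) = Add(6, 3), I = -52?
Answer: Rational(-74111, 3) ≈ -24704.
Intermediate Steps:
Function('g')(b, m) = 9
Function('u')(N) = Mul(-5, Pow(N, 2))
F = Rational(2138, 3) (F = Add(2, Add(Mul(-52, Pow(-6, -1)), Mul(78, 9))) = Add(2, Add(Mul(-52, Rational(-1, 6)), 702)) = Add(2, Add(Rational(26, 3), 702)) = Add(2, Rational(2132, 3)) = Rational(2138, 3) ≈ 712.67)
Add(Function('u')(I), Add(V, Mul(-1, F))) = Add(Mul(-5, Pow(-52, 2)), Add(-10471, Mul(-1, Rational(2138, 3)))) = Add(Mul(-5, 2704), Add(-10471, Rational(-2138, 3))) = Add(-13520, Rational(-33551, 3)) = Rational(-74111, 3)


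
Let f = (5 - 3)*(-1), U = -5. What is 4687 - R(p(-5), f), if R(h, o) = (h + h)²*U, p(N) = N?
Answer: 5187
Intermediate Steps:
f = -2 (f = 2*(-1) = -2)
R(h, o) = -20*h² (R(h, o) = (h + h)²*(-5) = (2*h)²*(-5) = (4*h²)*(-5) = -20*h²)
4687 - R(p(-5), f) = 4687 - (-20)*(-5)² = 4687 - (-20)*25 = 4687 - 1*(-500) = 4687 + 500 = 5187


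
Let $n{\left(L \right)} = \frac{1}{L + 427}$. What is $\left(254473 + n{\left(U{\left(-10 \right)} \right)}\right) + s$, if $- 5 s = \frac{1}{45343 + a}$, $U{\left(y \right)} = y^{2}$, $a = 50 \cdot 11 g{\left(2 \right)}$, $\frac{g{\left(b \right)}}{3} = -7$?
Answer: $\frac{22659435212953}{89044555} \approx 2.5447 \cdot 10^{5}$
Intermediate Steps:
$g{\left(b \right)} = -21$ ($g{\left(b \right)} = 3 \left(-7\right) = -21$)
$a = -11550$ ($a = 50 \cdot 11 \left(-21\right) = 550 \left(-21\right) = -11550$)
$n{\left(L \right)} = \frac{1}{427 + L}$
$s = - \frac{1}{168965}$ ($s = - \frac{1}{5 \left(45343 - 11550\right)} = - \frac{1}{5 \cdot 33793} = \left(- \frac{1}{5}\right) \frac{1}{33793} = - \frac{1}{168965} \approx -5.9184 \cdot 10^{-6}$)
$\left(254473 + n{\left(U{\left(-10 \right)} \right)}\right) + s = \left(254473 + \frac{1}{427 + \left(-10\right)^{2}}\right) - \frac{1}{168965} = \left(254473 + \frac{1}{427 + 100}\right) - \frac{1}{168965} = \left(254473 + \frac{1}{527}\right) - \frac{1}{168965} = \frac{134107272}{527} - \frac{1}{168965} = \frac{22659435212953}{89044555}$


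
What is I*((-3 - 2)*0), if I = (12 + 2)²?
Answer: 0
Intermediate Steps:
I = 196 (I = 14² = 196)
I*((-3 - 2)*0) = 196*((-3 - 2)*0) = 196*(-5*0) = 196*0 = 0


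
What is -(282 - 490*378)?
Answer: 184938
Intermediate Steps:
-(282 - 490*378) = -(282 - 185220) = -1*(-184938) = 184938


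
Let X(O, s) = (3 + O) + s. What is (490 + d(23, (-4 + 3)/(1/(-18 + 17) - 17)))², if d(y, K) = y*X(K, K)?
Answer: 25542916/81 ≈ 3.1534e+5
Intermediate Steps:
X(O, s) = 3 + O + s
d(y, K) = y*(3 + 2*K) (d(y, K) = y*(3 + K + K) = y*(3 + 2*K))
(490 + d(23, (-4 + 3)/(1/(-18 + 17) - 17)))² = (490 + 23*(3 + 2*((-4 + 3)/(1/(-18 + 17) - 17))))² = (490 + 23*(3 + 2*(-1/(1/(-1) - 17))))² = (490 + 23*(3 + 2*(-1/(-1 - 17))))² = (490 + 23*(3 + 2*(-1/(-18))))² = (490 + 23*(3 + 2*(-1*(-1/18))))² = (490 + 23*(3 + 2*(1/18)))² = (490 + 23*(3 + ⅑))² = (490 + 23*(28/9))² = (490 + 644/9)² = (5054/9)² = 25542916/81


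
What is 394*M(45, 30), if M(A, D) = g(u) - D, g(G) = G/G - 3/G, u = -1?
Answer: -10244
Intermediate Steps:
g(G) = 1 - 3/G
M(A, D) = 4 - D (M(A, D) = (-3 - 1)/(-1) - D = -1*(-4) - D = 4 - D)
394*M(45, 30) = 394*(4 - 1*30) = 394*(4 - 30) = 394*(-26) = -10244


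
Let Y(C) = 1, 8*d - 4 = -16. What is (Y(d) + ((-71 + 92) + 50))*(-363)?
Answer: -26136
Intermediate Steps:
d = -3/2 (d = ½ + (⅛)*(-16) = ½ - 2 = -3/2 ≈ -1.5000)
(Y(d) + ((-71 + 92) + 50))*(-363) = (1 + ((-71 + 92) + 50))*(-363) = (1 + (21 + 50))*(-363) = (1 + 71)*(-363) = 72*(-363) = -26136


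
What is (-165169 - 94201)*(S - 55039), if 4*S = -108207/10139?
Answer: 289491920814335/20278 ≈ 1.4276e+10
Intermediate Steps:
S = -108207/40556 (S = (-108207/10139)/4 = (-108207*1/10139)/4 = (¼)*(-108207/10139) = -108207/40556 ≈ -2.6681)
(-165169 - 94201)*(S - 55039) = (-165169 - 94201)*(-108207/40556 - 55039) = -259370*(-2232269891/40556) = 289491920814335/20278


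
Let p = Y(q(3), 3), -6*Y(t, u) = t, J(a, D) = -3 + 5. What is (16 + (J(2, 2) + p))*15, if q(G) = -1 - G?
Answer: 280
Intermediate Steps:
J(a, D) = 2
Y(t, u) = -t/6
p = ⅔ (p = -(-1 - 1*3)/6 = -(-1 - 3)/6 = -⅙*(-4) = ⅔ ≈ 0.66667)
(16 + (J(2, 2) + p))*15 = (16 + (2 + ⅔))*15 = (16 + 8/3)*15 = (56/3)*15 = 280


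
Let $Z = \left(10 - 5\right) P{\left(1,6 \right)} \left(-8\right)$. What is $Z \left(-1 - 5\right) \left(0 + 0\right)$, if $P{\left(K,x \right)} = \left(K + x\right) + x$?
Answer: $0$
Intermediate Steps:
$P{\left(K,x \right)} = K + 2 x$
$Z = -520$ ($Z = \left(10 - 5\right) \left(1 + 2 \cdot 6\right) \left(-8\right) = \left(10 - 5\right) \left(1 + 12\right) \left(-8\right) = 5 \cdot 13 \left(-8\right) = 65 \left(-8\right) = -520$)
$Z \left(-1 - 5\right) \left(0 + 0\right) = - 520 \left(-1 - 5\right) \left(0 + 0\right) = - 520 \left(\left(-6\right) 0\right) = \left(-520\right) 0 = 0$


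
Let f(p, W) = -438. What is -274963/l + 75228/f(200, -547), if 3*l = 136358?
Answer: -1769873501/9954134 ≈ -177.80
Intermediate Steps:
l = 136358/3 (l = (⅓)*136358 = 136358/3 ≈ 45453.)
-274963/l + 75228/f(200, -547) = -274963/136358/3 + 75228/(-438) = -274963*3/136358 + 75228*(-1/438) = -824889/136358 - 12538/73 = -1769873501/9954134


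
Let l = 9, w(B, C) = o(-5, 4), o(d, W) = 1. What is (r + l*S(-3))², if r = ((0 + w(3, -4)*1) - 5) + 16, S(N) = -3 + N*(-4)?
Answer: 8649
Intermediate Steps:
w(B, C) = 1
S(N) = -3 - 4*N
r = 12 (r = ((0 + 1*1) - 5) + 16 = ((0 + 1) - 5) + 16 = (1 - 5) + 16 = -4 + 16 = 12)
(r + l*S(-3))² = (12 + 9*(-3 - 4*(-3)))² = (12 + 9*(-3 + 12))² = (12 + 9*9)² = (12 + 81)² = 93² = 8649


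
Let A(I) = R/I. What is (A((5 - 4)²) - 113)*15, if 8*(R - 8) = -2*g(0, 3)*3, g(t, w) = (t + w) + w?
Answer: -3285/2 ≈ -1642.5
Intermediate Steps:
g(t, w) = t + 2*w
R = 7/2 (R = 8 + (-2*(0 + 2*3)*3)/8 = 8 + (-2*(0 + 6)*3)/8 = 8 + (-2*6*3)/8 = 8 + (-12*3)/8 = 8 + (⅛)*(-36) = 8 - 9/2 = 7/2 ≈ 3.5000)
A(I) = 7/(2*I)
(A((5 - 4)²) - 113)*15 = (7/(2*((5 - 4)²)) - 113)*15 = (7/(2*(1²)) - 113)*15 = ((7/2)/1 - 113)*15 = ((7/2)*1 - 113)*15 = (7/2 - 113)*15 = -219/2*15 = -3285/2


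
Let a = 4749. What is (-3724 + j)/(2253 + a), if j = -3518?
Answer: -1207/1167 ≈ -1.0343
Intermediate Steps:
(-3724 + j)/(2253 + a) = (-3724 - 3518)/(2253 + 4749) = -7242/7002 = -7242*1/7002 = -1207/1167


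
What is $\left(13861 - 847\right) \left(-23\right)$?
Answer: $-299322$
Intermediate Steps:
$\left(13861 - 847\right) \left(-23\right) = 13014 \left(-23\right) = -299322$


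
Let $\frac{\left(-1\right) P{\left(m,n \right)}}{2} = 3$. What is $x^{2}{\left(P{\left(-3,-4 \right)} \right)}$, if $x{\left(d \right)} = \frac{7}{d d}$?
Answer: $\frac{49}{1296} \approx 0.037809$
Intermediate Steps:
$P{\left(m,n \right)} = -6$ ($P{\left(m,n \right)} = \left(-2\right) 3 = -6$)
$x{\left(d \right)} = \frac{7}{d^{2}}$
$x^{2}{\left(P{\left(-3,-4 \right)} \right)} = \left(\frac{7}{36}\right)^{2} = \frac{49}{1296}$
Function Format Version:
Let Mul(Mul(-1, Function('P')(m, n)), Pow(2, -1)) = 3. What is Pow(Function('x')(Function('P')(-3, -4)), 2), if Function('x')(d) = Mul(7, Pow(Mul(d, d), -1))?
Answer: Rational(49, 1296) ≈ 0.037809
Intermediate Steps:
Function('P')(m, n) = -6 (Function('P')(m, n) = Mul(-2, 3) = -6)
Function('x')(d) = Mul(7, Pow(d, -2)) (Function('x')(d) = Mul(7, Pow(Pow(d, 2), -1)) = Mul(7, Pow(d, -2)))
Pow(Function('x')(Function('P')(-3, -4)), 2) = Pow(Mul(7, Pow(-6, -2)), 2) = Pow(Mul(7, Rational(1, 36)), 2) = Pow(Rational(7, 36), 2) = Rational(49, 1296)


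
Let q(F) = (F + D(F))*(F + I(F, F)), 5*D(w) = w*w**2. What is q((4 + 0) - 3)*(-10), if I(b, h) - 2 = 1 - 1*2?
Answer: -24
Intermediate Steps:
I(b, h) = 1 (I(b, h) = 2 + (1 - 1*2) = 2 + (1 - 2) = 2 - 1 = 1)
D(w) = w**3/5 (D(w) = (w*w**2)/5 = w**3/5)
q(F) = (1 + F)*(F + F**3/5) (q(F) = (F + F**3/5)*(F + 1) = (F + F**3/5)*(1 + F) = (1 + F)*(F + F**3/5))
q((4 + 0) - 3)*(-10) = (((4 + 0) - 3)*(5 + ((4 + 0) - 3)**2 + ((4 + 0) - 3)**3 + 5*((4 + 0) - 3))/5)*(-10) = ((4 - 3)*(5 + (4 - 3)**2 + (4 - 3)**3 + 5*(4 - 3))/5)*(-10) = ((1/5)*1*(5 + 1**2 + 1**3 + 5*1))*(-10) = ((1/5)*1*(5 + 1 + 1 + 5))*(-10) = ((1/5)*1*12)*(-10) = (12/5)*(-10) = -24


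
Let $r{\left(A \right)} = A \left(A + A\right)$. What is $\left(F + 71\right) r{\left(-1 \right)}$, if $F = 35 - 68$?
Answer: $76$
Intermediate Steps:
$F = -33$
$r{\left(A \right)} = 2 A^{2}$ ($r{\left(A \right)} = A 2 A = 2 A^{2}$)
$\left(F + 71\right) r{\left(-1 \right)} = \left(-33 + 71\right) 2 \left(-1\right)^{2} = 38 \cdot 2 \cdot 1 = 38 \cdot 2 = 76$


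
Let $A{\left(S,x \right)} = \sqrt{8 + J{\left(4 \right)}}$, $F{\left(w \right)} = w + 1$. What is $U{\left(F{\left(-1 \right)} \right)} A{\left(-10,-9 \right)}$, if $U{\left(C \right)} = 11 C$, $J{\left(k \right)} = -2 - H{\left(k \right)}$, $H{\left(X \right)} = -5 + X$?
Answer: $0$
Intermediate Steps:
$J{\left(k \right)} = 3 - k$ ($J{\left(k \right)} = -2 - \left(-5 + k\right) = 3 - k$)
$F{\left(w \right)} = 1 + w$
$A{\left(S,x \right)} = \sqrt{7}$ ($A{\left(S,x \right)} = \sqrt{8 + \left(3 - 4\right)} = \sqrt{8 - 1} = \sqrt{7}$)
$U{\left(F{\left(-1 \right)} \right)} A{\left(-10,-9 \right)} = 11 \left(1 - 1\right) \sqrt{7} = 11 \cdot 0 \sqrt{7} = 0 \sqrt{7} = 0$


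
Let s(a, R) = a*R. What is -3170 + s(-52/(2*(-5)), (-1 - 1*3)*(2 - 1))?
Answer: -15954/5 ≈ -3190.8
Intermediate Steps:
s(a, R) = R*a
-3170 + s(-52/(2*(-5)), (-1 - 1*3)*(2 - 1)) = -3170 + ((-1 - 1*3)*(2 - 1))*(-52/(2*(-5))) = -3170 + ((-1 - 3)*1)*(-52/(-10)) = -3170 + (-4*1)*(-52*(-⅒)) = -3170 - 4*26/5 = -3170 - 104/5 = -15954/5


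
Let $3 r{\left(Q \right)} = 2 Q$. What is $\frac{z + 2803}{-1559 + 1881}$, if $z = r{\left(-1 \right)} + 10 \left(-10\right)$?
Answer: $\frac{8107}{966} \approx 8.3923$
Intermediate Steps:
$r{\left(Q \right)} = \frac{2 Q}{3}$
$z = - \frac{302}{3}$ ($z = \frac{2}{3} \left(-1\right) + 10 \left(-10\right) = - \frac{2}{3} - 100 = - \frac{302}{3} \approx -100.67$)
$\frac{z + 2803}{-1559 + 1881} = \frac{- \frac{302}{3} + 2803}{-1559 + 1881} = \frac{8107}{3 \cdot 322} = \frac{8107}{3} \cdot \frac{1}{322} = \frac{8107}{966}$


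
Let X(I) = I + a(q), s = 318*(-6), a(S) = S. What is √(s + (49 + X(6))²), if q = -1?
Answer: 12*√7 ≈ 31.749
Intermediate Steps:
s = -1908
X(I) = -1 + I (X(I) = I - 1 = -1 + I)
√(s + (49 + X(6))²) = √(-1908 + (49 + (-1 + 6))²) = √(-1908 + (49 + 5)²) = √(-1908 + 54²) = √(-1908 + 2916) = √1008 = 12*√7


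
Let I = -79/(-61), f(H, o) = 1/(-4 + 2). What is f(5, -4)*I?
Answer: -79/122 ≈ -0.64754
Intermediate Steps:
f(H, o) = -½ (f(H, o) = 1/(-2) = -½)
I = 79/61 (I = -79*(-1/61) = 79/61 ≈ 1.2951)
f(5, -4)*I = -½*79/61 = -79/122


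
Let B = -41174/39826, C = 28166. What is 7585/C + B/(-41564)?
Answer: 3139205388831/11655991154356 ≈ 0.26932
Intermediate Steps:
B = -20587/19913 (B = -41174*1/39826 = -20587/19913 ≈ -1.0338)
7585/C + B/(-41564) = 7585/28166 - 20587/19913/(-41564) = 7585*(1/28166) - 20587/19913*(-1/41564) = 7585/28166 + 20587/827663932 = 3139205388831/11655991154356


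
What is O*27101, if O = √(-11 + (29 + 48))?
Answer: 27101*√66 ≈ 2.2017e+5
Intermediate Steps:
O = √66 (O = √(-11 + 77) = √66 ≈ 8.1240)
O*27101 = √66*27101 = 27101*√66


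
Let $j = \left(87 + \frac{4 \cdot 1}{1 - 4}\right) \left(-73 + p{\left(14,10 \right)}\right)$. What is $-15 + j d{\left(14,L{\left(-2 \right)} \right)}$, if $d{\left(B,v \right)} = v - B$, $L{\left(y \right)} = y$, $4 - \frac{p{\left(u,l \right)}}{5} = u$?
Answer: $168577$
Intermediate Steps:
$p{\left(u,l \right)} = 20 - 5 u$
$j = -10537$ ($j = \left(87 + \frac{4 \cdot 1}{1 - 4}\right) \left(-73 + \left(20 - 70\right)\right) = \left(87 + \frac{4}{-3}\right) \left(-73 + \left(20 - 70\right)\right) = \left(87 + 4 \left(- \frac{1}{3}\right)\right) \left(-73 - 50\right) = \left(87 - \frac{4}{3}\right) \left(-123\right) = \frac{257}{3} \left(-123\right) = -10537$)
$-15 + j d{\left(14,L{\left(-2 \right)} \right)} = -15 - 10537 \left(-2 - 14\right) = -15 - -168592 = -15 + 168592 = 168577$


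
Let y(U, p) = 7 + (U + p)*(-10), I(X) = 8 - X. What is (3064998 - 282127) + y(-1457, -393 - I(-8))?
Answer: 2801538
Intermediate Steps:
y(U, p) = 7 - 10*U - 10*p (y(U, p) = 7 + (-10*U - 10*p) = 7 - 10*U - 10*p)
(3064998 - 282127) + y(-1457, -393 - I(-8)) = (3064998 - 282127) + (7 - 10*(-1457) - 10*(-393 - (8 - 1*(-8)))) = 2782871 + (7 + 14570 - 10*(-393 - (8 + 8))) = 2782871 + (7 + 14570 - 10*(-393 - 1*16)) = 2782871 + (7 + 14570 - 10*(-393 - 16)) = 2782871 + (7 + 14570 - 10*(-409)) = 2782871 + (7 + 14570 + 4090) = 2782871 + 18667 = 2801538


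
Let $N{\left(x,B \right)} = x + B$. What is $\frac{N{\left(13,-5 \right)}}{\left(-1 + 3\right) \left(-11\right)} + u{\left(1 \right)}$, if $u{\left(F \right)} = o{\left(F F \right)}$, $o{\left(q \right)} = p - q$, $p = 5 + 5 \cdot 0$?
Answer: $\frac{40}{11} \approx 3.6364$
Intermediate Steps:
$N{\left(x,B \right)} = B + x$
$p = 5$ ($p = 5 + 0 = 5$)
$o{\left(q \right)} = 5 - q$
$u{\left(F \right)} = 5 - F^{2}$ ($u{\left(F \right)} = 5 - F F = 5 - F^{2}$)
$\frac{N{\left(13,-5 \right)}}{\left(-1 + 3\right) \left(-11\right)} + u{\left(1 \right)} = \frac{-5 + 13}{\left(-1 + 3\right) \left(-11\right)} + \left(5 - 1^{2}\right) = \frac{8}{2 \left(-11\right)} + \left(5 - 1\right) = \frac{8}{-22} + \left(5 - 1\right) = 8 \left(- \frac{1}{22}\right) + 4 = - \frac{4}{11} + 4 = \frac{40}{11}$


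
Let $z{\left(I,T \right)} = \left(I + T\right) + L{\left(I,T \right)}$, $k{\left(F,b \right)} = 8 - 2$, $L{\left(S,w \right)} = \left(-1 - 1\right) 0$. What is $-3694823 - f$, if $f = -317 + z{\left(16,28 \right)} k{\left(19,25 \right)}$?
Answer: $-3694770$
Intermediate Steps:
$L{\left(S,w \right)} = 0$ ($L{\left(S,w \right)} = \left(-2\right) 0 = 0$)
$k{\left(F,b \right)} = 6$
$z{\left(I,T \right)} = I + T$ ($z{\left(I,T \right)} = \left(I + T\right) + 0 = I + T$)
$f = -53$ ($f = -317 + \left(16 + 28\right) 6 = -317 + 44 \cdot 6 = -317 + 264 = -53$)
$-3694823 - f = -3694823 - -53 = -3694823 + 53 = -3694770$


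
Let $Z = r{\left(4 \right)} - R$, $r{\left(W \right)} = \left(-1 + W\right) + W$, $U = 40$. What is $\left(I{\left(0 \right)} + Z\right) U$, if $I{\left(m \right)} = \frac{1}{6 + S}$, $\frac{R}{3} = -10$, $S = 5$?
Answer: $\frac{16320}{11} \approx 1483.6$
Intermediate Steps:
$R = -30$ ($R = 3 \left(-10\right) = -30$)
$r{\left(W \right)} = -1 + 2 W$
$Z = 37$ ($Z = \left(-1 + 2 \cdot 4\right) - -30 = \left(-1 + 8\right) + 30 = 7 + 30 = 37$)
$I{\left(m \right)} = \frac{1}{11}$ ($I{\left(m \right)} = \frac{1}{6 + 5} = \frac{1}{11}$)
$\left(I{\left(0 \right)} + Z\right) U = \left(\frac{1}{11} + 37\right) 40 = \frac{408}{11} \cdot 40 = \frac{16320}{11}$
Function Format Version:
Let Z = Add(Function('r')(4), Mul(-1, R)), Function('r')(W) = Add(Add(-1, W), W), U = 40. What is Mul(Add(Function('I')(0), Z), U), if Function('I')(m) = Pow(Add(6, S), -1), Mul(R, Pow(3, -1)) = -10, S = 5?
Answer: Rational(16320, 11) ≈ 1483.6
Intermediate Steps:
R = -30 (R = Mul(3, -10) = -30)
Function('r')(W) = Add(-1, Mul(2, W))
Z = 37 (Z = Add(Add(-1, Mul(2, 4)), Mul(-1, -30)) = Add(Add(-1, 8), 30) = Add(7, 30) = 37)
Function('I')(m) = Rational(1, 11) (Function('I')(m) = Pow(Add(6, 5), -1) = Pow(11, -1) = Rational(1, 11))
Mul(Add(Function('I')(0), Z), U) = Mul(Add(Rational(1, 11), 37), 40) = Mul(Rational(408, 11), 40) = Rational(16320, 11)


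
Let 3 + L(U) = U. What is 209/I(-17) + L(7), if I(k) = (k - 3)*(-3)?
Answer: 449/60 ≈ 7.4833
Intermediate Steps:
I(k) = 9 - 3*k (I(k) = (-3 + k)*(-3) = 9 - 3*k)
L(U) = -3 + U
209/I(-17) + L(7) = 209/(9 - 3*(-17)) + (-3 + 7) = 209/(9 + 51) + 4 = 209/60 + 4 = 449/60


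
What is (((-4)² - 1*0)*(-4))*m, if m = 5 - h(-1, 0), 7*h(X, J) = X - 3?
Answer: -2496/7 ≈ -356.57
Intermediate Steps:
h(X, J) = -3/7 + X/7 (h(X, J) = (X - 3)/7 = (-3 + X)/7 = -3/7 + X/7)
m = 39/7 (m = 5 - (-3/7 + (⅐)*(-1)) = 5 - (-3/7 - ⅐) = 5 - 1*(-4/7) = 5 + 4/7 = 39/7 ≈ 5.5714)
(((-4)² - 1*0)*(-4))*m = (((-4)² - 1*0)*(-4))*(39/7) = ((16 + 0)*(-4))*(39/7) = (16*(-4))*(39/7) = -64*39/7 = -2496/7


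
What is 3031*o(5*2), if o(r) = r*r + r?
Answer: 333410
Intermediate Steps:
o(r) = r + r² (o(r) = r² + r = r + r²)
3031*o(5*2) = 3031*((5*2)*(1 + 5*2)) = 3031*(10*(1 + 10)) = 3031*(10*11) = 3031*110 = 333410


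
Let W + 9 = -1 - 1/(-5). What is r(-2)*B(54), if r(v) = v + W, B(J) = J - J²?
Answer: 168858/5 ≈ 33772.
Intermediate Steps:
W = -49/5 (W = -9 + (-1 - 1/(-5)) = -9 + (-1 - 1*(-⅕)) = -9 + (-1 + ⅕) = -9 - ⅘ = -49/5 ≈ -9.8000)
r(v) = -49/5 + v (r(v) = v - 49/5 = -49/5 + v)
r(-2)*B(54) = (-49/5 - 2)*(54*(1 - 1*54)) = -3186*(1 - 54)/5 = -3186*(-53)/5 = -59/5*(-2862) = 168858/5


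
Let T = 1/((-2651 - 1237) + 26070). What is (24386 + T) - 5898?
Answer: 410100817/22182 ≈ 18488.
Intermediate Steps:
T = 1/22182 (T = 1/(-3888 + 26070) = 1/22182 ≈ 4.5082e-5)
(24386 + T) - 5898 = (24386 + 1/22182) - 5898 = 540930253/22182 - 5898 = 410100817/22182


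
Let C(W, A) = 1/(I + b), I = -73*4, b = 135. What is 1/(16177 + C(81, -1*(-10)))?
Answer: 157/2539788 ≈ 6.1816e-5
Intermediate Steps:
I = -292
C(W, A) = -1/157 (C(W, A) = 1/(-292 + 135) = 1/(-157) = -1/157)
1/(16177 + C(81, -1*(-10))) = 1/(16177 - 1/157) = 1/(2539788/157) = 157/2539788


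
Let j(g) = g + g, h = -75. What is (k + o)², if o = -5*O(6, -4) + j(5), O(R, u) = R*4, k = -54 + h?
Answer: 57121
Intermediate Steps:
j(g) = 2*g
k = -129 (k = -54 - 75 = -129)
O(R, u) = 4*R
o = -110 (o = -20*6 + 2*5 = -5*24 + 10 = -120 + 10 = -110)
(k + o)² = (-129 - 110)² = (-239)² = 57121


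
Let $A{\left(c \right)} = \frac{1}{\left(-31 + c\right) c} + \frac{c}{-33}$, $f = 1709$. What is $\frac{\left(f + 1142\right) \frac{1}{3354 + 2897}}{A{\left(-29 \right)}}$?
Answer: $\frac{54568140}{105210581} \approx 0.51866$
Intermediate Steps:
$A{\left(c \right)} = - \frac{c}{33} + \frac{1}{c \left(-31 + c\right)}$ ($A{\left(c \right)} = \frac{1}{c \left(-31 + c\right)} + c \left(- \frac{1}{33}\right) = \frac{1}{c \left(-31 + c\right)} - \frac{c}{33} = - \frac{c}{33} + \frac{1}{c \left(-31 + c\right)}$)
$\frac{\left(f + 1142\right) \frac{1}{3354 + 2897}}{A{\left(-29 \right)}} = \frac{\left(1709 + 1142\right) \frac{1}{3354 + 2897}}{\frac{1}{33} \frac{1}{-29} \frac{1}{-31 - 29} \left(33 - \left(-29\right)^{3} + 31 \left(-29\right)^{2}\right)} = \frac{2851 \cdot \frac{1}{6251}}{\frac{1}{33} \left(- \frac{1}{29}\right) \frac{1}{-60} \left(33 - -24389 + 31 \cdot 841\right)} = \frac{2851 \cdot \frac{1}{6251}}{\frac{1}{33} \left(- \frac{1}{29}\right) \left(- \frac{1}{60}\right) \left(33 + 24389 + 26071\right)} = \frac{2851}{6251 \cdot \frac{1}{33} \left(- \frac{1}{29}\right) \left(- \frac{1}{60}\right) 50493} = \frac{2851}{6251 \cdot \frac{16831}{19140}} = \frac{2851}{6251} \cdot \frac{19140}{16831} = \frac{54568140}{105210581}$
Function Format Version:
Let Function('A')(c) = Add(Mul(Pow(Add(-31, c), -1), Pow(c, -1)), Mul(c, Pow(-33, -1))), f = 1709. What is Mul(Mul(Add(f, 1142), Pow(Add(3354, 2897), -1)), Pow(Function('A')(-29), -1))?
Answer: Rational(54568140, 105210581) ≈ 0.51866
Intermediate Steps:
Function('A')(c) = Add(Mul(Rational(-1, 33), c), Mul(Pow(c, -1), Pow(Add(-31, c), -1))) (Function('A')(c) = Add(Mul(Pow(c, -1), Pow(Add(-31, c), -1)), Mul(c, Rational(-1, 33))) = Add(Mul(Pow(c, -1), Pow(Add(-31, c), -1)), Mul(Rational(-1, 33), c)) = Add(Mul(Rational(-1, 33), c), Mul(Pow(c, -1), Pow(Add(-31, c), -1))))
Mul(Mul(Add(f, 1142), Pow(Add(3354, 2897), -1)), Pow(Function('A')(-29), -1)) = Mul(Mul(Add(1709, 1142), Pow(Add(3354, 2897), -1)), Pow(Mul(Rational(1, 33), Pow(-29, -1), Pow(Add(-31, -29), -1), Add(33, Mul(-1, Pow(-29, 3)), Mul(31, Pow(-29, 2)))), -1)) = Mul(Mul(2851, Pow(6251, -1)), Pow(Mul(Rational(1, 33), Rational(-1, 29), Pow(-60, -1), Add(33, Mul(-1, -24389), Mul(31, 841))), -1)) = Mul(Mul(2851, Rational(1, 6251)), Pow(Mul(Rational(1, 33), Rational(-1, 29), Rational(-1, 60), Add(33, 24389, 26071)), -1)) = Mul(Rational(2851, 6251), Pow(Mul(Rational(1, 33), Rational(-1, 29), Rational(-1, 60), 50493), -1)) = Mul(Rational(2851, 6251), Pow(Rational(16831, 19140), -1)) = Mul(Rational(2851, 6251), Rational(19140, 16831)) = Rational(54568140, 105210581)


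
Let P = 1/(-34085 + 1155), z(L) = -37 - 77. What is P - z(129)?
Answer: 3754019/32930 ≈ 114.00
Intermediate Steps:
z(L) = -114
P = -1/32930 (P = 1/(-32930) = -1/32930 ≈ -3.0367e-5)
P - z(129) = -1/32930 - 1*(-114) = -1/32930 + 114 = 3754019/32930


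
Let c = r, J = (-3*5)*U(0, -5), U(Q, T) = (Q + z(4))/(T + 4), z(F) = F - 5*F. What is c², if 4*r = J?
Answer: 3600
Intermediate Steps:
z(F) = -4*F
U(Q, T) = (-16 + Q)/(4 + T) (U(Q, T) = (Q - 4*4)/(T + 4) = (Q - 16)/(4 + T) = (-16 + Q)/(4 + T))
J = -240 (J = (-3*5)*((-16 + 0)/(4 - 5)) = -15*(-16)/(-1) = -(-15)*(-16) = -15*16 = -240)
r = -60 (r = (¼)*(-240) = -60)
c = -60
c² = (-60)² = 3600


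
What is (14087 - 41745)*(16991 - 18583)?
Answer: 44031536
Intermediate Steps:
(14087 - 41745)*(16991 - 18583) = -27658*(-1592) = 44031536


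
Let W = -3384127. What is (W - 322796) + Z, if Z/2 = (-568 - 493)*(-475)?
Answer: -2698973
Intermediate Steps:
Z = 1007950 (Z = 2*((-568 - 493)*(-475)) = 2*(-1061*(-475)) = 2*503975 = 1007950)
(W - 322796) + Z = (-3384127 - 322796) + 1007950 = -3706923 + 1007950 = -2698973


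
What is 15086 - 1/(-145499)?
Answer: 2194997915/145499 ≈ 15086.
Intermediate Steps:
15086 - 1/(-145499) = 15086 - 1*(-1/145499) = 15086 + 1/145499 = 2194997915/145499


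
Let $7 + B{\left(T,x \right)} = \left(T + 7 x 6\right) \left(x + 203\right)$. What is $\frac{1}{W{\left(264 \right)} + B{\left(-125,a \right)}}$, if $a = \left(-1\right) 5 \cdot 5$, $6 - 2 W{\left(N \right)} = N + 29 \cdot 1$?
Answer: $- \frac{2}{418601} \approx -4.7778 \cdot 10^{-6}$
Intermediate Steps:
$W{\left(N \right)} = - \frac{23}{2} - \frac{N}{2}$ ($W{\left(N \right)} = 3 - \frac{N + 29 \cdot 1}{2} = 3 - \frac{N + 29}{2} = 3 - \frac{29 + N}{2} = 3 - \left(\frac{29}{2} + \frac{N}{2}\right) = - \frac{23}{2} - \frac{N}{2}$)
$a = -25$ ($a = \left(-5\right) 5 = -25$)
$B{\left(T,x \right)} = -7 + \left(203 + x\right) \left(T + 42 x\right)$ ($B{\left(T,x \right)} = -7 + \left(T + 7 x 6\right) \left(x + 203\right) = -7 + \left(T + 42 x\right) \left(203 + x\right) = -7 + \left(203 + x\right) \left(T + 42 x\right)$)
$\frac{1}{W{\left(264 \right)} + B{\left(-125,a \right)}} = \frac{1}{\left(- \frac{23}{2} - 132\right) + \left(-7 + 42 \left(-25\right)^{2} + 203 \left(-125\right) + 8526 \left(-25\right) - -3125\right)} = \frac{1}{\left(- \frac{23}{2} - 132\right) - 209157} = \frac{1}{- \frac{287}{2} - 209157} = \frac{1}{- \frac{418601}{2}} = - \frac{2}{418601}$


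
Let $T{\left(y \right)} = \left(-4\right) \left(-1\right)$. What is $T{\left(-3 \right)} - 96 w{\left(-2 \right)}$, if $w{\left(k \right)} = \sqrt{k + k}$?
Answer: $4 - 192 i \approx 4.0 - 192.0 i$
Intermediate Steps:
$T{\left(y \right)} = 4$
$w{\left(k \right)} = \sqrt{2} \sqrt{k}$ ($w{\left(k \right)} = \sqrt{2 k} = \sqrt{2} \sqrt{k}$)
$T{\left(-3 \right)} - 96 w{\left(-2 \right)} = 4 - 96 \sqrt{2} \sqrt{-2} = 4 - 96 \sqrt{2} i \sqrt{2} = 4 - 96 \cdot 2 i = 4 - 192 i$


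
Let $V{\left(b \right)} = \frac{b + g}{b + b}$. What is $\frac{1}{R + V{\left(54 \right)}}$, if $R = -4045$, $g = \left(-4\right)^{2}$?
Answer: $- \frac{54}{218395} \approx -0.00024726$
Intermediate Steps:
$g = 16$
$V{\left(b \right)} = \frac{16 + b}{2 b}$ ($V{\left(b \right)} = \frac{b + 16}{b + b} = \frac{16 + b}{2 b}$)
$\frac{1}{R + V{\left(54 \right)}} = \frac{1}{-4045 + \frac{16 + 54}{2 \cdot 54}} = \frac{1}{-4045 + \frac{1}{2} \cdot \frac{1}{54} \cdot 70} = \frac{1}{-4045 + \frac{35}{54}} = \frac{1}{- \frac{218395}{54}} = - \frac{54}{218395}$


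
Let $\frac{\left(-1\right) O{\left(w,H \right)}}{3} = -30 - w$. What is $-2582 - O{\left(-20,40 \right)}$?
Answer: $-2612$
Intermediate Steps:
$O{\left(w,H \right)} = 90 + 3 w$ ($O{\left(w,H \right)} = - 3 \left(-30 - w\right) = 90 + 3 w$)
$-2582 - O{\left(-20,40 \right)} = -2582 - \left(90 + 3 \left(-20\right)\right) = -2582 - \left(90 - 60\right) = -2582 - 30 = -2612$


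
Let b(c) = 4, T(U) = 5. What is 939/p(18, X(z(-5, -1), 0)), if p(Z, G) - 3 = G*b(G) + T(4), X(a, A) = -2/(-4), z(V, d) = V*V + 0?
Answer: 939/10 ≈ 93.900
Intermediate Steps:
z(V, d) = V**2 (z(V, d) = V**2 + 0 = V**2)
X(a, A) = 1/2 (X(a, A) = -2*(-1/4) = 1/2)
p(Z, G) = 8 + 4*G (p(Z, G) = 3 + (G*4 + 5) = 3 + (4*G + 5) = 3 + (5 + 4*G) = 8 + 4*G)
939/p(18, X(z(-5, -1), 0)) = 939/(8 + 4*(1/2)) = 939/(8 + 2) = 939/10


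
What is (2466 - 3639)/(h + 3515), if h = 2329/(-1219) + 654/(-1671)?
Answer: -265482353/795020750 ≈ -0.33393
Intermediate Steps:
h = -1562995/678983 (h = 2329*(-1/1219) + 654*(-1/1671) = -2329/1219 - 218/557 = -1562995/678983 ≈ -2.3020)
(2466 - 3639)/(h + 3515) = (2466 - 3639)/(-1562995/678983 + 3515) = -1173/2385062250/678983 = -1173*678983/2385062250 = -265482353/795020750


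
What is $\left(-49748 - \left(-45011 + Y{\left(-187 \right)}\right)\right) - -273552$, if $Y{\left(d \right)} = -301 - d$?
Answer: $268929$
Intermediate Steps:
$\left(-49748 - \left(-45011 + Y{\left(-187 \right)}\right)\right) - -273552 = \left(-49748 + \left(45011 - \left(-301 - -187\right)\right)\right) - -273552 = \left(-49748 + \left(45011 - \left(-301 + 187\right)\right)\right) + 273552 = \left(-49748 + \left(45011 - -114\right)\right) + 273552 = \left(-49748 + \left(45011 + 114\right)\right) + 273552 = \left(-49748 + 45125\right) + 273552 = -4623 + 273552 = 268929$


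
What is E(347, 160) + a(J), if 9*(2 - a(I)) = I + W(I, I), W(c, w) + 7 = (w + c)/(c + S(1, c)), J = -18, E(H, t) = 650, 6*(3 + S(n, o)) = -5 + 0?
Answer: 771767/1179 ≈ 654.59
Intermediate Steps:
S(n, o) = -23/6 (S(n, o) = -3 + (-5 + 0)/6 = -3 + (⅙)*(-5) = -3 - ⅚ = -23/6)
W(c, w) = -7 + (c + w)/(-23/6 + c) (W(c, w) = -7 + (w + c)/(c - 23/6) = -7 + (c + w)/(-23/6 + c))
a(I) = 2 - I/9 - (161 - 30*I)/(9*(-23 + 6*I)) (a(I) = 2 - (I + (161 - 36*I + 6*I)/(-23 + 6*I))/9 = 2 - (I + (161 - 30*I)/(-23 + 6*I))/9 = 2 + (-I/9 - (161 - 30*I)/(9*(-23 + 6*I))) = 2 - I/9 - (161 - 30*I)/(9*(-23 + 6*I)))
E(347, 160) + a(J) = 650 + (-575 - 6*(-18)² + 161*(-18))/(9*(-23 + 6*(-18))) = 650 + (-575 - 6*324 - 2898)/(9*(-23 - 108)) = 650 + (⅑)*(-575 - 1944 - 2898)/(-131) = 650 + (⅑)*(-1/131)*(-5417) = 650 + 5417/1179 = 771767/1179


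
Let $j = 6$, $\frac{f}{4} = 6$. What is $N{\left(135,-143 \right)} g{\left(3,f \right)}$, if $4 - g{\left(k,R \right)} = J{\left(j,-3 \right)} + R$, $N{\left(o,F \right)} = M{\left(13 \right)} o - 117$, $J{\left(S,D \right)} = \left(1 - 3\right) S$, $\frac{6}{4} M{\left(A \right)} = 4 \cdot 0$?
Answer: $936$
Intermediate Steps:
$f = 24$ ($f = 4 \cdot 6 = 24$)
$M{\left(A \right)} = 0$ ($M{\left(A \right)} = \frac{2 \cdot 4 \cdot 0}{3} = \frac{2}{3} \cdot 0 = 0$)
$J{\left(S,D \right)} = - 2 S$
$N{\left(o,F \right)} = -117$ ($N{\left(o,F \right)} = 0 o - 117 = 0 - 117 = -117$)
$g{\left(k,R \right)} = 16 - R$ ($g{\left(k,R \right)} = 4 - \left(\left(-2\right) 6 + R\right) = 4 - \left(-12 + R\right) = 16 - R$)
$N{\left(135,-143 \right)} g{\left(3,f \right)} = - 117 \left(16 - 24\right) = \left(-117\right) \left(-8\right) = 936$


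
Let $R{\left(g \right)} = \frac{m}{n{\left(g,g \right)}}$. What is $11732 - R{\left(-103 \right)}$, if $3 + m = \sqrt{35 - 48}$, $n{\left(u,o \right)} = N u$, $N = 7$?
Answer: $\frac{8458769}{721} + \frac{i \sqrt{13}}{721} \approx 11732.0 + 0.0050008 i$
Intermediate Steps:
$n{\left(u,o \right)} = 7 u$
$m = -3 + i \sqrt{13}$ ($m = -3 + \sqrt{35 - 48} = -3 + \sqrt{-13} = -3 + i \sqrt{13} \approx -3.0 + 3.6056 i$)
$R{\left(g \right)} = \frac{-3 + i \sqrt{13}}{7 g}$
$11732 - R{\left(-103 \right)} = 11732 - \frac{-3 + i \sqrt{13}}{7 \left(-103\right)} = 11732 - \frac{1}{7} \left(- \frac{1}{103}\right) \left(-3 + i \sqrt{13}\right) = 11732 - \left(\frac{3}{721} - \frac{i \sqrt{13}}{721}\right) = \frac{8458769}{721} + \frac{i \sqrt{13}}{721}$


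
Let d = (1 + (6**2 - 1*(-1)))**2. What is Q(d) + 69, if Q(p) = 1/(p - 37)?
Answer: 97084/1407 ≈ 69.001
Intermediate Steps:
d = 1444 (d = (1 + (36 + 1))**2 = (1 + 37)**2 = 38**2 = 1444)
Q(p) = 1/(-37 + p)
Q(d) + 69 = 1/(-37 + 1444) + 69 = 1/1407 + 69 = 97084/1407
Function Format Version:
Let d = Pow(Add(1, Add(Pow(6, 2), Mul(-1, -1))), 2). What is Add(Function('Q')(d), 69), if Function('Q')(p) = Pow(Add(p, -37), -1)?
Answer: Rational(97084, 1407) ≈ 69.001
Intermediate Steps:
d = 1444 (d = Pow(Add(1, Add(36, 1)), 2) = Pow(Add(1, 37), 2) = Pow(38, 2) = 1444)
Function('Q')(p) = Pow(Add(-37, p), -1)
Add(Function('Q')(d), 69) = Add(Pow(Add(-37, 1444), -1), 69) = Add(Pow(1407, -1), 69) = Add(Rational(1, 1407), 69) = Rational(97084, 1407)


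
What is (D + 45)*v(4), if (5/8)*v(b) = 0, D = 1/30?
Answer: 0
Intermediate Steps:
D = 1/30 ≈ 0.033333
v(b) = 0 (v(b) = (8/5)*0 = 0)
(D + 45)*v(4) = (1/30 + 45)*0 = (1351/30)*0 = 0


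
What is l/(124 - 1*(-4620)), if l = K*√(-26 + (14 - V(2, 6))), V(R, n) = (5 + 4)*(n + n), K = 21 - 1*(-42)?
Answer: 63*I*√30/2372 ≈ 0.14547*I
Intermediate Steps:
K = 63 (K = 21 + 42 = 63)
V(R, n) = 18*n (V(R, n) = 9*(2*n) = 18*n)
l = 126*I*√30 (l = 63*√(-26 + (14 - 18*6)) = 63*√(-26 + (14 - 1*108)) = 63*√(-26 + (14 - 108)) = 63*√(-26 - 94) = 63*√(-120) = 63*(2*I*√30) = 126*I*√30 ≈ 690.13*I)
l/(124 - 1*(-4620)) = (126*I*√30)/(124 - 1*(-4620)) = (126*I*√30)/(124 + 4620) = (126*I*√30)/4744 = (126*I*√30)*(1/4744) = 63*I*√30/2372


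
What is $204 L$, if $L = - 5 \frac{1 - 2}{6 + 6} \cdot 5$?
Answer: $425$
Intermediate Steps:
$L = \frac{25}{12}$ ($L = - 5 \left(- \frac{1}{12}\right) 5 = - 5 \left(\left(-1\right) \frac{1}{12}\right) 5 = \left(-5\right) \left(- \frac{1}{12}\right) 5 = \frac{5}{12} \cdot 5 = \frac{25}{12} \approx 2.0833$)
$204 L = 204 \cdot \frac{25}{12} = 425$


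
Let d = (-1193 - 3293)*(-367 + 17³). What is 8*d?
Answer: -163146848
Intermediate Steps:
d = -20393356 (d = -4486*(-367 + 4913) = -4486*4546 = -20393356)
8*d = 8*(-20393356) = -163146848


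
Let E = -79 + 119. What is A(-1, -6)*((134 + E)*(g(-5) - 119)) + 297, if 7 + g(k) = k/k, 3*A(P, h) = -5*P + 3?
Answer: -57703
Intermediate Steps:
A(P, h) = 1 - 5*P/3 (A(P, h) = (-5*P + 3)/3 = (3 - 5*P)/3 = 1 - 5*P/3)
E = 40
g(k) = -6 (g(k) = -7 + k/k = -7 + 1 = -6)
A(-1, -6)*((134 + E)*(g(-5) - 119)) + 297 = (1 - 5/3*(-1))*((134 + 40)*(-6 - 119)) + 297 = (1 + 5/3)*(174*(-125)) + 297 = (8/3)*(-21750) + 297 = -58000 + 297 = -57703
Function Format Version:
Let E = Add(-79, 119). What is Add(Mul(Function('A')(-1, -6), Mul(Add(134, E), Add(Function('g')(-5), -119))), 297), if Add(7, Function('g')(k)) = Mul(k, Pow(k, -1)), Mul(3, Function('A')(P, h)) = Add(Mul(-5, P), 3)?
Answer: -57703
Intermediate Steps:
Function('A')(P, h) = Add(1, Mul(Rational(-5, 3), P)) (Function('A')(P, h) = Mul(Rational(1, 3), Add(Mul(-5, P), 3)) = Mul(Rational(1, 3), Add(3, Mul(-5, P))) = Add(1, Mul(Rational(-5, 3), P)))
E = 40
Function('g')(k) = -6 (Function('g')(k) = Add(-7, Mul(k, Pow(k, -1))) = Add(-7, 1) = -6)
Add(Mul(Function('A')(-1, -6), Mul(Add(134, E), Add(Function('g')(-5), -119))), 297) = Add(Mul(Add(1, Mul(Rational(-5, 3), -1)), Mul(Add(134, 40), Add(-6, -119))), 297) = Add(Mul(Add(1, Rational(5, 3)), Mul(174, -125)), 297) = Add(Mul(Rational(8, 3), -21750), 297) = Add(-58000, 297) = -57703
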